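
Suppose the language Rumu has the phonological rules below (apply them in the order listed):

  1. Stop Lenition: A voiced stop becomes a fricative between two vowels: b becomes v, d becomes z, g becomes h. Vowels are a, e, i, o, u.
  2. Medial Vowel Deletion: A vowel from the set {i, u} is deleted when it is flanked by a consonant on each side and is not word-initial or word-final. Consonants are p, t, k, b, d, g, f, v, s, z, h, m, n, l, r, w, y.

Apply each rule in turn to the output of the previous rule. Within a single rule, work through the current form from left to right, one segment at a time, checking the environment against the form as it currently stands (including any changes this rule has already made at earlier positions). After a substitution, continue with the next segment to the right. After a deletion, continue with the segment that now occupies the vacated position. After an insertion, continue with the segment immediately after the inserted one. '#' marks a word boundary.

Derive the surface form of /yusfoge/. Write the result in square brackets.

[ysfohe]

1 Stop Lenition: [yusfoge] → [yusfohe]
2 Medial Vowel Deletion: [yusfohe] → [ysfohe]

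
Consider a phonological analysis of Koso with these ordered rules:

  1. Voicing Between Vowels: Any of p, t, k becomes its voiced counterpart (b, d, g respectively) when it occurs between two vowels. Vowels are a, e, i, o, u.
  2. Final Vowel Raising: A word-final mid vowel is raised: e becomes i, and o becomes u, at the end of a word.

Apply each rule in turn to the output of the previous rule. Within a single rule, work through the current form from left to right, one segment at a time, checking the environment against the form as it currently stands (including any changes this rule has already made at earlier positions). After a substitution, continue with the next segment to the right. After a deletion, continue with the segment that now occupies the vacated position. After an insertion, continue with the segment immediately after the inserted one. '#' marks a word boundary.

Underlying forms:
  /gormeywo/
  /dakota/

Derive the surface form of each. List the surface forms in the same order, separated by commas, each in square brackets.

[gormeywu], [dagoda]

/gormeywo/:
  1 Voicing Between Vowels: no change — [gormeywo]
  2 Final Vowel Raising: [gormeywo] → [gormeywu]
/dakota/:
  1 Voicing Between Vowels: [dakota] → [dagoda]
  2 Final Vowel Raising: no change — [dagoda]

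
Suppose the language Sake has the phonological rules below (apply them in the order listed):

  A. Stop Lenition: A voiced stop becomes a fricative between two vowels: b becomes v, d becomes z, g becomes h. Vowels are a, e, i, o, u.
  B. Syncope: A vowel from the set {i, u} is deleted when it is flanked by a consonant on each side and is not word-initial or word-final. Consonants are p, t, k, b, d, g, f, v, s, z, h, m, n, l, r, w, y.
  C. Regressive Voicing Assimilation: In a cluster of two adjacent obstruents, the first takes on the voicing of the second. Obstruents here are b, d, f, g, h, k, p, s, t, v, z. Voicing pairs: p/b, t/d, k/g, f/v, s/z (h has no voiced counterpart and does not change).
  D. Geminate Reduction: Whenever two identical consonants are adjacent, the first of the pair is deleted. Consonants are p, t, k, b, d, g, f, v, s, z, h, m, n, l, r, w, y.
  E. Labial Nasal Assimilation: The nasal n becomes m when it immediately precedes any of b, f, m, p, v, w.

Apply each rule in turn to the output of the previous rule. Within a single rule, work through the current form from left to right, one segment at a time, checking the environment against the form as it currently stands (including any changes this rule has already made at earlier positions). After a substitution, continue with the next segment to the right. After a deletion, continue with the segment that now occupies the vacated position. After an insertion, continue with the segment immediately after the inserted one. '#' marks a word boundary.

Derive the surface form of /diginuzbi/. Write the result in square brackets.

[thnzbi]

A Stop Lenition: [diginuzbi] → [dihinuzbi]
B Syncope: [dihinuzbi] → [dhnzbi]
C Regressive Voicing Assimilation: [dhnzbi] → [thnzbi]
D Geminate Reduction: no change — [thnzbi]
E Labial Nasal Assimilation: no change — [thnzbi]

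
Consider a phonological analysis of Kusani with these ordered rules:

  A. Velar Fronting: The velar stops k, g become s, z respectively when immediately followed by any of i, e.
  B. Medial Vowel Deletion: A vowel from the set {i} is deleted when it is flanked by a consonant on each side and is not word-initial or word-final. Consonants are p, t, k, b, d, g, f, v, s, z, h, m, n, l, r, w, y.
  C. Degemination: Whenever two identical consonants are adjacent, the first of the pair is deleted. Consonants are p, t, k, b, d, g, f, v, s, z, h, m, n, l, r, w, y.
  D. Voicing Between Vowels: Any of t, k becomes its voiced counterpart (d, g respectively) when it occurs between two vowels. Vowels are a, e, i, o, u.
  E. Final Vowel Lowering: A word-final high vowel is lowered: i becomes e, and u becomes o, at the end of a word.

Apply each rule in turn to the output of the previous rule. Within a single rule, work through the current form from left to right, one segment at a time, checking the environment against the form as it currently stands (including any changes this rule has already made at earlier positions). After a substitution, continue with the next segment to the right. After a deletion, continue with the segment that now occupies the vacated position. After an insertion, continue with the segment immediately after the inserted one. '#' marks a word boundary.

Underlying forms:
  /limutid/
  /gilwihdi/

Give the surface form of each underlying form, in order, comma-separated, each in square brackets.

/limutid/:
  A Velar Fronting: no change — [limutid]
  B Medial Vowel Deletion: [limutid] → [lmutd]
  C Degemination: no change — [lmutd]
  D Voicing Between Vowels: no change — [lmutd]
  E Final Vowel Lowering: no change — [lmutd]
/gilwihdi/:
  A Velar Fronting: [gilwihdi] → [zilwihdi]
  B Medial Vowel Deletion: [zilwihdi] → [zlwhdi]
  C Degemination: no change — [zlwhdi]
  D Voicing Between Vowels: no change — [zlwhdi]
  E Final Vowel Lowering: [zlwhdi] → [zlwhde]

[lmutd], [zlwhde]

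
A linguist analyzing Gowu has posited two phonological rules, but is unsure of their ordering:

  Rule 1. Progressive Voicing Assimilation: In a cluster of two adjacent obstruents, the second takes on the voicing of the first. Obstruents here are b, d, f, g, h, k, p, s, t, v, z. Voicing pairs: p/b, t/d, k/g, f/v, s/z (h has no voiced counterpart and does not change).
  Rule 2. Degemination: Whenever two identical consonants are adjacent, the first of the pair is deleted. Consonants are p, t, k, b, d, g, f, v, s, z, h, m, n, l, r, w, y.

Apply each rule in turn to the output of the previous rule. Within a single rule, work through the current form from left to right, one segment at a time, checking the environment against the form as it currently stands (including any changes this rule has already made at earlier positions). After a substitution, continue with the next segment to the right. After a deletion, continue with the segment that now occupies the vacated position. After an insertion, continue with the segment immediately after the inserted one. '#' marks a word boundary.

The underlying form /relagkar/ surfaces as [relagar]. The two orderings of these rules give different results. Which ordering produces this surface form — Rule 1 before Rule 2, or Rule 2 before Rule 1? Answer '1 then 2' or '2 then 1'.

1 then 2

Order 1 then 2:
  1 Progressive Voicing Assimilation: [relagkar] → [relaggar]
  2 Degemination: [relaggar] → [relagar]
  result: [relagar]
Order 2 then 1:
  2 Degemination: no change — [relagkar]
  1 Progressive Voicing Assimilation: [relagkar] → [relaggar]
  result: [relaggar]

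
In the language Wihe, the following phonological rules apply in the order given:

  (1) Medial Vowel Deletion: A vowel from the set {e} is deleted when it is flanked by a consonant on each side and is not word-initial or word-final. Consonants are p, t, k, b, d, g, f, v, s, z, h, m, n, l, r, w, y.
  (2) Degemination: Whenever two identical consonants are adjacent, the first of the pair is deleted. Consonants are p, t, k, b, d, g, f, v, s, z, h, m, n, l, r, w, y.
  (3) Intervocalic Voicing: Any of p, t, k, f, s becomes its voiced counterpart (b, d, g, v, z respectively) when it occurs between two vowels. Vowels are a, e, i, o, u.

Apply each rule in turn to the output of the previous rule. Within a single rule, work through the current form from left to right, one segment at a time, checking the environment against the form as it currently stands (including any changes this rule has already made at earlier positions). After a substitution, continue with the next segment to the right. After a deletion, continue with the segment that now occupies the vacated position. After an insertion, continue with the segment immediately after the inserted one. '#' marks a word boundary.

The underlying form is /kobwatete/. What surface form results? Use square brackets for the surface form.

(1) Medial Vowel Deletion: [kobwatete] → [kobwatte]
(2) Degemination: [kobwatte] → [kobwate]
(3) Intervocalic Voicing: [kobwate] → [kobwade]

[kobwade]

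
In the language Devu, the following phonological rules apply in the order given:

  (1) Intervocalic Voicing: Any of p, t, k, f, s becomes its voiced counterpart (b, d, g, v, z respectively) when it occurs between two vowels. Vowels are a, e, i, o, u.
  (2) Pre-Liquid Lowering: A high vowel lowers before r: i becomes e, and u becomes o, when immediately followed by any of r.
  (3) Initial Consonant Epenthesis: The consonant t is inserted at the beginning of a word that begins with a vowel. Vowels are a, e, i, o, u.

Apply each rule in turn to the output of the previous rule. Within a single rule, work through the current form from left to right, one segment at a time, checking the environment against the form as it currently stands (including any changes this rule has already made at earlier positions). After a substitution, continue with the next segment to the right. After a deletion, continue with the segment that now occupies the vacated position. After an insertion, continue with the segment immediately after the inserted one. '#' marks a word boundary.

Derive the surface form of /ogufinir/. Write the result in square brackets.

[toguviner]

(1) Intervocalic Voicing: [ogufinir] → [oguvinir]
(2) Pre-Liquid Lowering: [oguvinir] → [oguviner]
(3) Initial Consonant Epenthesis: [oguviner] → [toguviner]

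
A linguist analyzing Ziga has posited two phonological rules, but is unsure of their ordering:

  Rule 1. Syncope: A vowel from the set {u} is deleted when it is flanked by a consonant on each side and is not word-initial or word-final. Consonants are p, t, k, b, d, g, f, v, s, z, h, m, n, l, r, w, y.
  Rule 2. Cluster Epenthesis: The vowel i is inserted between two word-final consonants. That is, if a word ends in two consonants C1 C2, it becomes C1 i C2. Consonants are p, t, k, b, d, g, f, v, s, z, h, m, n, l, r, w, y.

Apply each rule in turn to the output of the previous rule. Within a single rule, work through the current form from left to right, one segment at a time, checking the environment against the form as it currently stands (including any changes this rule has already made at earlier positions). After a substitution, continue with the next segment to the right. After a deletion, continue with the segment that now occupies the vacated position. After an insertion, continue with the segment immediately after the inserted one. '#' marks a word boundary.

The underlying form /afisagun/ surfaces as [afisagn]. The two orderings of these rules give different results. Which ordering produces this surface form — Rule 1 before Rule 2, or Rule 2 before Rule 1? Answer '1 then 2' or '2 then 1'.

Order 1 then 2:
  1 Syncope: [afisagun] → [afisagn]
  2 Cluster Epenthesis: [afisagn] → [afisagin]
  result: [afisagin]
Order 2 then 1:
  2 Cluster Epenthesis: no change — [afisagun]
  1 Syncope: [afisagun] → [afisagn]
  result: [afisagn]

2 then 1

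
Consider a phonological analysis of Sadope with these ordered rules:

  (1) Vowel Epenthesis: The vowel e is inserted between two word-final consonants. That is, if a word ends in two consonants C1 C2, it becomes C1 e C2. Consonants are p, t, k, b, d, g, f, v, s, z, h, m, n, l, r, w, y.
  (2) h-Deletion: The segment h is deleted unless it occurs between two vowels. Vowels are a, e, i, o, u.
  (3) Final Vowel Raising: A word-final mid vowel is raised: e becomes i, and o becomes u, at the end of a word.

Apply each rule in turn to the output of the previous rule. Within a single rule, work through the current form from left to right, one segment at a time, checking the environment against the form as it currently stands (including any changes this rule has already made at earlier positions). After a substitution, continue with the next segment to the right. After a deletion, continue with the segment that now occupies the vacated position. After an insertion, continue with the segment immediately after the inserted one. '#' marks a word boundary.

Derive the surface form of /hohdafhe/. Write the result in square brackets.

[odafi]

(1) Vowel Epenthesis: no change — [hohdafhe]
(2) h-Deletion: [hohdafhe] → [odafe]
(3) Final Vowel Raising: [odafe] → [odafi]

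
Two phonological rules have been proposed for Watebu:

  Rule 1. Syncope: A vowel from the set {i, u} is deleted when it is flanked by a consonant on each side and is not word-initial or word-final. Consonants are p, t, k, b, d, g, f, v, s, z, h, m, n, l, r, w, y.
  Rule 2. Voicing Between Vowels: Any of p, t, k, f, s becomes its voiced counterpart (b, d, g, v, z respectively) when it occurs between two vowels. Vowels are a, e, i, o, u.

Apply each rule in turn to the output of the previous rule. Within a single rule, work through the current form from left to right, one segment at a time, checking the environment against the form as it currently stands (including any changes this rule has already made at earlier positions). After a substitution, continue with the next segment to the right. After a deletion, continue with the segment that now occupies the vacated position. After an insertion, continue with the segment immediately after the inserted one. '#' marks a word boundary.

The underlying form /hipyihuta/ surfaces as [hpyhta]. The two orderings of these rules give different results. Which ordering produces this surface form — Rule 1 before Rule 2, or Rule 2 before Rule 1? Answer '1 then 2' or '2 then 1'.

1 then 2

Order 1 then 2:
  1 Syncope: [hipyihuta] → [hpyhta]
  2 Voicing Between Vowels: no change — [hpyhta]
  result: [hpyhta]
Order 2 then 1:
  2 Voicing Between Vowels: [hipyihuta] → [hipyihuda]
  1 Syncope: [hipyihuda] → [hpyhda]
  result: [hpyhda]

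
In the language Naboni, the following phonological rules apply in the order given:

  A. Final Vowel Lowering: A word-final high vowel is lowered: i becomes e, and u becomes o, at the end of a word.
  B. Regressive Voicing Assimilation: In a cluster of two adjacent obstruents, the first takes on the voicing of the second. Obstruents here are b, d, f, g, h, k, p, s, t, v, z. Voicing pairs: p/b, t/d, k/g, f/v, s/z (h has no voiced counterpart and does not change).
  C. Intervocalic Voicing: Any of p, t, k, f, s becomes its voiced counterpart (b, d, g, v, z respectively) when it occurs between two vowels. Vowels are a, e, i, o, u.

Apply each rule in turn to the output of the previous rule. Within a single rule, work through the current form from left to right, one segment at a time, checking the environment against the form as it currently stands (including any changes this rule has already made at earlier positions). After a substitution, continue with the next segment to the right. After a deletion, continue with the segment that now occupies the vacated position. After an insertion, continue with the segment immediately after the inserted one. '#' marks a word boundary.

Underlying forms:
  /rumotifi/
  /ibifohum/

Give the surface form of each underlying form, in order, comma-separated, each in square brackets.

/rumotifi/:
  A Final Vowel Lowering: [rumotifi] → [rumotife]
  B Regressive Voicing Assimilation: no change — [rumotife]
  C Intervocalic Voicing: [rumotife] → [rumodive]
/ibifohum/:
  A Final Vowel Lowering: no change — [ibifohum]
  B Regressive Voicing Assimilation: no change — [ibifohum]
  C Intervocalic Voicing: [ibifohum] → [ibivohum]

[rumodive], [ibivohum]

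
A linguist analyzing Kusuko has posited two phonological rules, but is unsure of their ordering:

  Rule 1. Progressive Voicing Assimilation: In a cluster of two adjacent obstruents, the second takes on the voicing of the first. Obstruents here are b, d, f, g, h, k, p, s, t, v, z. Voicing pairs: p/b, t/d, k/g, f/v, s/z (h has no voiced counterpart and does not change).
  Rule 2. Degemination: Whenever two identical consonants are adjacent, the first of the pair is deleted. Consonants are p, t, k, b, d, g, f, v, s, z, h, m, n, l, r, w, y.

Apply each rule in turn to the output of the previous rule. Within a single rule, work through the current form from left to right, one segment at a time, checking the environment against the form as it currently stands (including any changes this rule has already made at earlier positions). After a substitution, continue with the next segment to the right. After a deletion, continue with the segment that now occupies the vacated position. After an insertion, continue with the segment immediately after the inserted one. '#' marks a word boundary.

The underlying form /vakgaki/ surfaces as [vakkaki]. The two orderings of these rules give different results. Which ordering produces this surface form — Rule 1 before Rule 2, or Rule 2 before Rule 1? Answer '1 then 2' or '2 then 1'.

Order 1 then 2:
  1 Progressive Voicing Assimilation: [vakgaki] → [vakkaki]
  2 Degemination: [vakkaki] → [vakaki]
  result: [vakaki]
Order 2 then 1:
  2 Degemination: no change — [vakgaki]
  1 Progressive Voicing Assimilation: [vakgaki] → [vakkaki]
  result: [vakkaki]

2 then 1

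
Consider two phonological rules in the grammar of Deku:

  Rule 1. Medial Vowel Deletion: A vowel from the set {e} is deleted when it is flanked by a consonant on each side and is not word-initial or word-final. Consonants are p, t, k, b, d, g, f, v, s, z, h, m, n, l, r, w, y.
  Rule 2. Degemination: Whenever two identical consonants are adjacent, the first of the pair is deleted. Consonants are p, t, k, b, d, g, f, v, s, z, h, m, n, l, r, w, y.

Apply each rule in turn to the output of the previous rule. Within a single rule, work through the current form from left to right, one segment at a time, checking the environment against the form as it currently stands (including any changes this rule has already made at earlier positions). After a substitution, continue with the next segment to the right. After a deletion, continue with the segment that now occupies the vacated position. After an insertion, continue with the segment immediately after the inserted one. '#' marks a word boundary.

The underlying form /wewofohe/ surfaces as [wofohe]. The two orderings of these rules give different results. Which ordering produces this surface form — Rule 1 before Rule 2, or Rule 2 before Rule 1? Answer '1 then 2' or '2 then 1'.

1 then 2

Order 1 then 2:
  1 Medial Vowel Deletion: [wewofohe] → [wwofohe]
  2 Degemination: [wwofohe] → [wofohe]
  result: [wofohe]
Order 2 then 1:
  2 Degemination: no change — [wewofohe]
  1 Medial Vowel Deletion: [wewofohe] → [wwofohe]
  result: [wwofohe]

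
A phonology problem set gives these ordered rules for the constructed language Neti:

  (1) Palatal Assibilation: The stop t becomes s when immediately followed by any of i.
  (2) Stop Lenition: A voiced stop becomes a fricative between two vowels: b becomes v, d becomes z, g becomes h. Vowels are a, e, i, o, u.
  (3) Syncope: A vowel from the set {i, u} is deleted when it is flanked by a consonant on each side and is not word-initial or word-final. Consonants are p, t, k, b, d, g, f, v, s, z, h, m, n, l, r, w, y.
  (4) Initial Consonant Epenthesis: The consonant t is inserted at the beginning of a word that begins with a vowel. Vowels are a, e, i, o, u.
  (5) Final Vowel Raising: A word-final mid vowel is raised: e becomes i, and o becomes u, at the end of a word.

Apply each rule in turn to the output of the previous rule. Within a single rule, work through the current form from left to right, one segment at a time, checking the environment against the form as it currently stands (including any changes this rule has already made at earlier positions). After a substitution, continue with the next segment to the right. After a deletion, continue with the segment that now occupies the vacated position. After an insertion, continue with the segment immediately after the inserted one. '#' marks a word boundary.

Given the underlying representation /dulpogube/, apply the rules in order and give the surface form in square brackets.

(1) Palatal Assibilation: no change — [dulpogube]
(2) Stop Lenition: [dulpogube] → [dulpohuve]
(3) Syncope: [dulpohuve] → [dlpohve]
(4) Initial Consonant Epenthesis: no change — [dlpohve]
(5) Final Vowel Raising: [dlpohve] → [dlpohvi]

[dlpohvi]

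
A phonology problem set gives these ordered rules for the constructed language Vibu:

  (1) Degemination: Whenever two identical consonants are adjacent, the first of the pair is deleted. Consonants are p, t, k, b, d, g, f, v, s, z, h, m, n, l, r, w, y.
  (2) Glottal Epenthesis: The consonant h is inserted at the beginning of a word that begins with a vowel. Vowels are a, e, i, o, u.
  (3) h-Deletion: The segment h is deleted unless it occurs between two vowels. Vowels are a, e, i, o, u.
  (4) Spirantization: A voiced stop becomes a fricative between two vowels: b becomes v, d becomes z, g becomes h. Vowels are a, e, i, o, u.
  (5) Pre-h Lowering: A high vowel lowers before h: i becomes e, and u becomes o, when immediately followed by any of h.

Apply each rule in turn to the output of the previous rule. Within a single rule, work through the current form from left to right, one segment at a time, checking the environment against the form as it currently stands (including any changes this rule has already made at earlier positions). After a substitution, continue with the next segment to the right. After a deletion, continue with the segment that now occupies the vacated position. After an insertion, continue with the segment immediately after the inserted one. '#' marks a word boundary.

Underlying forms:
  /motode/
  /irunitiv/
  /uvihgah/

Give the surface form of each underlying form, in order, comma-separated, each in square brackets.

[motoze], [irunitiv], [uveha]

/motode/:
  (1) Degemination: no change — [motode]
  (2) Glottal Epenthesis: no change — [motode]
  (3) h-Deletion: no change — [motode]
  (4) Spirantization: [motode] → [motoze]
  (5) Pre-h Lowering: no change — [motoze]
/irunitiv/:
  (1) Degemination: no change — [irunitiv]
  (2) Glottal Epenthesis: [irunitiv] → [hirunitiv]
  (3) h-Deletion: [hirunitiv] → [irunitiv]
  (4) Spirantization: no change — [irunitiv]
  (5) Pre-h Lowering: no change — [irunitiv]
/uvihgah/:
  (1) Degemination: no change — [uvihgah]
  (2) Glottal Epenthesis: [uvihgah] → [huvihgah]
  (3) h-Deletion: [huvihgah] → [uviga]
  (4) Spirantization: [uviga] → [uviha]
  (5) Pre-h Lowering: [uviha] → [uveha]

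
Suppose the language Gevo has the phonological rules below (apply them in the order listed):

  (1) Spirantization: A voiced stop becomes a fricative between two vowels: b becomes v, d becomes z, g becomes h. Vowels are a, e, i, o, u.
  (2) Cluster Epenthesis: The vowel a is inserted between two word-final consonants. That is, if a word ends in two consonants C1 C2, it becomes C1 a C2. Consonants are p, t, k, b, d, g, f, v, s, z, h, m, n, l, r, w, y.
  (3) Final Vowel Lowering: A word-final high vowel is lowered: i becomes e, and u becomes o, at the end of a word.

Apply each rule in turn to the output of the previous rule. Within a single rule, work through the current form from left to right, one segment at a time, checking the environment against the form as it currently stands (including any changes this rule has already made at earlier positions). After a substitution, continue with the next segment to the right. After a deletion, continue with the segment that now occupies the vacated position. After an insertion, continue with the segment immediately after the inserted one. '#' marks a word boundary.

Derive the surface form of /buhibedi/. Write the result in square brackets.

[buhiveze]

(1) Spirantization: [buhibedi] → [buhivezi]
(2) Cluster Epenthesis: no change — [buhivezi]
(3) Final Vowel Lowering: [buhivezi] → [buhiveze]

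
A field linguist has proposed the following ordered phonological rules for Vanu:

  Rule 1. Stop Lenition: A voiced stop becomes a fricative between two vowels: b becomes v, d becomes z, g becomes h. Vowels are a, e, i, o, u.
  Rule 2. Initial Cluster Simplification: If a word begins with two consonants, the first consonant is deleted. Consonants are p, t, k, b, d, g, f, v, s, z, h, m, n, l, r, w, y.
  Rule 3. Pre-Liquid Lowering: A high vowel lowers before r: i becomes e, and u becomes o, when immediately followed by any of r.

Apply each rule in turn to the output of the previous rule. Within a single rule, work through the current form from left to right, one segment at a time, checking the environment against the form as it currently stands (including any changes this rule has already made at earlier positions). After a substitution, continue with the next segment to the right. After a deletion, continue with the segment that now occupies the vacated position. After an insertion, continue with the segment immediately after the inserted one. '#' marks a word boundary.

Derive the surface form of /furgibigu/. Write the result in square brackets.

[forgivihu]

Rule 1 Stop Lenition: [furgibigu] → [furgivihu]
Rule 2 Initial Cluster Simplification: no change — [furgivihu]
Rule 3 Pre-Liquid Lowering: [furgivihu] → [forgivihu]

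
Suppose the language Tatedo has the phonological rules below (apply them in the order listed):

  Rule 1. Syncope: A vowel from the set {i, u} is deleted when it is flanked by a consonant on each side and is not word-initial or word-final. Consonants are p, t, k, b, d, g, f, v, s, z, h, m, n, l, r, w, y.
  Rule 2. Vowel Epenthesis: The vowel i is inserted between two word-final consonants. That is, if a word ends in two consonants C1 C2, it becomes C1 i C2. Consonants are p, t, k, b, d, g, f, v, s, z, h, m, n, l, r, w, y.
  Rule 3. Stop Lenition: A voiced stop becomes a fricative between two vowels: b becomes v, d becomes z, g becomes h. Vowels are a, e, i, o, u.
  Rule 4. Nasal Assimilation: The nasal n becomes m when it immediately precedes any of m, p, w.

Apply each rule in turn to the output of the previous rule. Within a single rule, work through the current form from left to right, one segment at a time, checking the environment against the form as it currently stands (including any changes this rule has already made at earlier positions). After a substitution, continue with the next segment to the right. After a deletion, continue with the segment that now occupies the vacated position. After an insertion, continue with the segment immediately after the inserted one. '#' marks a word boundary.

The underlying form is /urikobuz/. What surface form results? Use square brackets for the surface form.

Rule 1 Syncope: [urikobuz] → [urkobz]
Rule 2 Vowel Epenthesis: [urkobz] → [urkobiz]
Rule 3 Stop Lenition: [urkobiz] → [urkoviz]
Rule 4 Nasal Assimilation: no change — [urkoviz]

[urkoviz]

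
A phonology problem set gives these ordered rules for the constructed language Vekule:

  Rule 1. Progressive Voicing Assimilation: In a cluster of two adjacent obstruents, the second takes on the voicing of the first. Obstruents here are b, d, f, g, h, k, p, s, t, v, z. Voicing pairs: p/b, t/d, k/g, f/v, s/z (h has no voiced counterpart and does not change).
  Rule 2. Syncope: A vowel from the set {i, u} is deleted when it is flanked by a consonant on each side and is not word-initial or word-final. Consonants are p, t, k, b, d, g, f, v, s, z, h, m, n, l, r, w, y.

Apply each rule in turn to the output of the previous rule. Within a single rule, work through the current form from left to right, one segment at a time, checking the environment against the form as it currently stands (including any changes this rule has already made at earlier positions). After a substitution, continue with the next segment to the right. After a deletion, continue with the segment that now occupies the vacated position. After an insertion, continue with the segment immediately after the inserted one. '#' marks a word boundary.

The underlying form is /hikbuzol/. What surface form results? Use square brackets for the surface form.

[hkpzol]

Rule 1 Progressive Voicing Assimilation: [hikbuzol] → [hikpuzol]
Rule 2 Syncope: [hikpuzol] → [hkpzol]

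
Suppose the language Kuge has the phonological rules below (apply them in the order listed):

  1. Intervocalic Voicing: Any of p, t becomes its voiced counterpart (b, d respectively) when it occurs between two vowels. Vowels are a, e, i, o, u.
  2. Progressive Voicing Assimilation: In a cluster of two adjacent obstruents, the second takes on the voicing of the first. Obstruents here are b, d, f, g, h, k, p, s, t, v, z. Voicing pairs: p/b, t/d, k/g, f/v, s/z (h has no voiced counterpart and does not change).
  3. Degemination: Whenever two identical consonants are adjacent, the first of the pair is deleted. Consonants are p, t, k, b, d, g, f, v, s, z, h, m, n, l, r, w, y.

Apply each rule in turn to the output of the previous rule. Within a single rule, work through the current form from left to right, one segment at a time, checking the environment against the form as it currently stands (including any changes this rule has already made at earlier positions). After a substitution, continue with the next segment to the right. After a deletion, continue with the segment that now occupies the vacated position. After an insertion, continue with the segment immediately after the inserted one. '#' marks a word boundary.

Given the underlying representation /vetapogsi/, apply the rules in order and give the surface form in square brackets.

[vedabogzi]

1 Intervocalic Voicing: [vetapogsi] → [vedabogsi]
2 Progressive Voicing Assimilation: [vedabogsi] → [vedabogzi]
3 Degemination: no change — [vedabogzi]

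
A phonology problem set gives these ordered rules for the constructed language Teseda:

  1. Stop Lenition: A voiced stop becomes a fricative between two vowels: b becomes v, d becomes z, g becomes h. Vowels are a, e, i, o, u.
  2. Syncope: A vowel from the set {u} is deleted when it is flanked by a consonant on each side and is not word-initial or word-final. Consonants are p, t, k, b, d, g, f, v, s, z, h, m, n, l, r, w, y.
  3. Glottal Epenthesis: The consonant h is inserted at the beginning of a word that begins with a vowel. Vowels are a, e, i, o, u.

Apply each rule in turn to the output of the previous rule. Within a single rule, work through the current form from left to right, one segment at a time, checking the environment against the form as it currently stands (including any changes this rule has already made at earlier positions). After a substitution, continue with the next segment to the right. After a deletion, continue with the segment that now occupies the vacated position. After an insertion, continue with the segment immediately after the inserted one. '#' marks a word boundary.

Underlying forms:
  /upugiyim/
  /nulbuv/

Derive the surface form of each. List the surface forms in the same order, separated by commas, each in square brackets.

[huphiyim], [nlbv]

/upugiyim/:
  1 Stop Lenition: [upugiyim] → [upuhiyim]
  2 Syncope: [upuhiyim] → [uphiyim]
  3 Glottal Epenthesis: [uphiyim] → [huphiyim]
/nulbuv/:
  1 Stop Lenition: no change — [nulbuv]
  2 Syncope: [nulbuv] → [nlbv]
  3 Glottal Epenthesis: no change — [nlbv]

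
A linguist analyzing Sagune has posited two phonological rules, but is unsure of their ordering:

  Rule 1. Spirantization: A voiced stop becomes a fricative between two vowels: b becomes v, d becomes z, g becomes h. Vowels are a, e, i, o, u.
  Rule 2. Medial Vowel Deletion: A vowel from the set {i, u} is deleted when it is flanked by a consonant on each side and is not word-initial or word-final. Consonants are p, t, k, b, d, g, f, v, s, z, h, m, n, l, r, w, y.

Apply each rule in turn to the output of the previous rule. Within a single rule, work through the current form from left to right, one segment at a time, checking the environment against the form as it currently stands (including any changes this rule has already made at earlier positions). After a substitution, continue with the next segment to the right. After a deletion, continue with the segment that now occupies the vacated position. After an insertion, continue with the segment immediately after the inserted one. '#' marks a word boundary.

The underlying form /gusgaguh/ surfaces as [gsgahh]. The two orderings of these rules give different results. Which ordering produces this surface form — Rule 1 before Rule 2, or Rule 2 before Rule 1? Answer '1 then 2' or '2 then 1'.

Order 1 then 2:
  1 Spirantization: [gusgaguh] → [gusgahuh]
  2 Medial Vowel Deletion: [gusgahuh] → [gsgahh]
  result: [gsgahh]
Order 2 then 1:
  2 Medial Vowel Deletion: [gusgaguh] → [gsgagh]
  1 Spirantization: no change — [gsgagh]
  result: [gsgagh]

1 then 2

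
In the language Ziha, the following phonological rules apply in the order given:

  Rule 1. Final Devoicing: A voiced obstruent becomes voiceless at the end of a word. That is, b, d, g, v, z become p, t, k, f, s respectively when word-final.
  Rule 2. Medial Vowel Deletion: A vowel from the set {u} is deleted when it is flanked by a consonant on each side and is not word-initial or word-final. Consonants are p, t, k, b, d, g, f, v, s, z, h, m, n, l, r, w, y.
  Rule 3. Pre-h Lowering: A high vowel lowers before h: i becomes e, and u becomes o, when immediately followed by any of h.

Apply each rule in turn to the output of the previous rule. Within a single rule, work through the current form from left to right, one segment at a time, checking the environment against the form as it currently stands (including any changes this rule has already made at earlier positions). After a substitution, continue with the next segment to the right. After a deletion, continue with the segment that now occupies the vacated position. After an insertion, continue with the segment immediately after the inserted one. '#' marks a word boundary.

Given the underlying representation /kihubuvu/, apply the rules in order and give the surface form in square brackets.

[kehbvu]

Rule 1 Final Devoicing: no change — [kihubuvu]
Rule 2 Medial Vowel Deletion: [kihubuvu] → [kihbvu]
Rule 3 Pre-h Lowering: [kihbvu] → [kehbvu]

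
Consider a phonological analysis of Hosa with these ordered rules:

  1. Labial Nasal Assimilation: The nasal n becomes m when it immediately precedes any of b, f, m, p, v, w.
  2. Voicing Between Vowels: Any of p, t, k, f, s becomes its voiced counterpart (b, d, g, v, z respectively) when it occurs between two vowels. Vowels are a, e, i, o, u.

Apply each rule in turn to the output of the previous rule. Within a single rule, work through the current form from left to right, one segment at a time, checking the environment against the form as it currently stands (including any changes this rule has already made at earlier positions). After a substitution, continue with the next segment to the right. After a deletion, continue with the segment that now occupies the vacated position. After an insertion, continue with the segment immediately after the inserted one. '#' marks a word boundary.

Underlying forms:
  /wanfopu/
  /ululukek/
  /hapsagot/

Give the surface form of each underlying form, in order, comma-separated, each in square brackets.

/wanfopu/:
  1 Labial Nasal Assimilation: [wanfopu] → [wamfopu]
  2 Voicing Between Vowels: [wamfopu] → [wamfobu]
/ululukek/:
  1 Labial Nasal Assimilation: no change — [ululukek]
  2 Voicing Between Vowels: [ululukek] → [ululugek]
/hapsagot/:
  1 Labial Nasal Assimilation: no change — [hapsagot]
  2 Voicing Between Vowels: no change — [hapsagot]

[wamfobu], [ululugek], [hapsagot]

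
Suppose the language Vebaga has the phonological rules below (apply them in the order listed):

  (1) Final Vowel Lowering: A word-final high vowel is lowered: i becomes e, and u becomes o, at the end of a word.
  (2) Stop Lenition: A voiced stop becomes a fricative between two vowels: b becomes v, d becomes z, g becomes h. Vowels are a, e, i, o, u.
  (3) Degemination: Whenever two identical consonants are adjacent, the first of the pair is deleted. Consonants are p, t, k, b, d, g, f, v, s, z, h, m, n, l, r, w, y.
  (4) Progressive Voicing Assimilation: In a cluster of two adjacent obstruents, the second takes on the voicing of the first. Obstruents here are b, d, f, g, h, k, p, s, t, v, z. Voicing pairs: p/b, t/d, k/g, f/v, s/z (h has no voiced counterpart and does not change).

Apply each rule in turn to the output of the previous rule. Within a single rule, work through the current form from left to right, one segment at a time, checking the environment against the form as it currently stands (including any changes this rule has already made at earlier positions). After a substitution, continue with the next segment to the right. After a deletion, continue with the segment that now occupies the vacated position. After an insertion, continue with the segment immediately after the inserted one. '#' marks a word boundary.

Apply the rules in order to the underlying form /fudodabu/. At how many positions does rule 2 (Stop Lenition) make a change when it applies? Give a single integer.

3

(1) Final Vowel Lowering: [fudodabu] → [fudodabo]
(2) Stop Lenition: [fudodabo] → [fuzozavo]
(3) Degemination: no change — [fuzozavo]
(4) Progressive Voicing Assimilation: no change — [fuzozavo]
Rule 2 changed 3 position(s).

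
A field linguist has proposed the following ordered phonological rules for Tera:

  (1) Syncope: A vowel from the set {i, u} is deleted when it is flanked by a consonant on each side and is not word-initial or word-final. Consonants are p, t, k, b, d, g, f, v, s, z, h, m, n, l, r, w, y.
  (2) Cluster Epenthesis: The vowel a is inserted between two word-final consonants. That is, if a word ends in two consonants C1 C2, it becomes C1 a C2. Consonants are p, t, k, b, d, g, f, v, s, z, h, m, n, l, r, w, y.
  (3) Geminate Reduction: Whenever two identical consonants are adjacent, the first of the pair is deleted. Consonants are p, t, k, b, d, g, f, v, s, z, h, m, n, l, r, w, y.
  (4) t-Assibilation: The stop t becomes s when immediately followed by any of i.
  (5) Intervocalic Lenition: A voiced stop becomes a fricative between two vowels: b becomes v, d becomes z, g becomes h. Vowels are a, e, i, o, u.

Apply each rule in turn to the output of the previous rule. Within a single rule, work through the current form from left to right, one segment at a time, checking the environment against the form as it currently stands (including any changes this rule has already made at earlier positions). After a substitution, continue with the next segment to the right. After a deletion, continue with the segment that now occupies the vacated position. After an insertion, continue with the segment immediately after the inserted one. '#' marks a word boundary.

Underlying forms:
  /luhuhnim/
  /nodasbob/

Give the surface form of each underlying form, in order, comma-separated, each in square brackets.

[lhnam], [nozasbob]

/luhuhnim/:
  (1) Syncope: [luhuhnim] → [lhhnm]
  (2) Cluster Epenthesis: [lhhnm] → [lhhnam]
  (3) Geminate Reduction: [lhhnam] → [lhnam]
  (4) t-Assibilation: no change — [lhnam]
  (5) Intervocalic Lenition: no change — [lhnam]
/nodasbob/:
  (1) Syncope: no change — [nodasbob]
  (2) Cluster Epenthesis: no change — [nodasbob]
  (3) Geminate Reduction: no change — [nodasbob]
  (4) t-Assibilation: no change — [nodasbob]
  (5) Intervocalic Lenition: [nodasbob] → [nozasbob]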